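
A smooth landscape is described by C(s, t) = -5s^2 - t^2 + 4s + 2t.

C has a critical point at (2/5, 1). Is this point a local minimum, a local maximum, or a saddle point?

The Hessian of C is constant: H = [[-10, 0], [0, -2]].
det(H) = (-10)·(-2) − 0² = 20.
det(H) > 0 and tr(H) = -12 < 0, so H is negative definite and the point is a local maximum.

local maximum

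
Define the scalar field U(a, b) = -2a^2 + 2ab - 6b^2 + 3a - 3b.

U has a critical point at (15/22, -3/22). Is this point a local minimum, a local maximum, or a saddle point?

local maximum

The Hessian of U is constant: H = [[-4, 2], [2, -12]].
det(H) = (-4)·(-12) − 2² = 44.
det(H) > 0 and tr(H) = -16 < 0, so H is negative definite and the point is a local maximum.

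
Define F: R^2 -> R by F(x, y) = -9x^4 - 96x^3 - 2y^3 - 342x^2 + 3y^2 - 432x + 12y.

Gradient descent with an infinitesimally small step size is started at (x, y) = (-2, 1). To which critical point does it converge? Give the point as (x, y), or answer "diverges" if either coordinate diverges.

(-3, -1)

F is separable, so gradient descent decouples: x follows -∂F/∂x, y follows -∂F/∂y.
∂F/∂x = -36(x + 1)(x + 3)(x + 4); at x=-2 this is 72, so x decreases.
∂F/∂y = -6(y - 2)(y + 1); at y=1 this is 12, so y decreases.
x converges to its nearest critical value -3 (a local min of the x-part); y converges to -1. The iterate converges to (-3, -1).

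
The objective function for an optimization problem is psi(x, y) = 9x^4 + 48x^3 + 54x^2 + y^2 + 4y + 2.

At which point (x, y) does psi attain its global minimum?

(-3, -2)

psi(x,y) separates as P(x) + Q(y) + 2, so its minimum is min P + min Q + 2.
P'(x) = 36x(x + 1)(x + 3) vanishes at x ∈ {-3, -1, 0}; Q'(y) = 2y + 4 vanishes at y ∈ {-2}.
Local minima of P (where P''>0): P(-3)=-81, P(0)=0. Local minima of Q: Q(-2)=-4.
So the global minimum of psi is P(-3) + Q(-2) + 2 = -81 − 4 + 2 = -83, attained at (-3, -2).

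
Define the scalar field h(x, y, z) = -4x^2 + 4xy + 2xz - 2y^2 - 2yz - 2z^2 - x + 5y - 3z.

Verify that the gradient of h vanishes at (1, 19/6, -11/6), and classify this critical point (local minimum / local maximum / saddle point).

local maximum

∇h = (-8x + 4y + 2z - 1, 4x - 4y - 2z + 5, 2x - 2y - 4z - 3); substituting (1, 19/6, -11/6) gives ∇h = (0, 0, 0), so (1, 19/6, -11/6) is indeed a critical point.
The Hessian is constant: H = [[-8, 4, 2], [4, -4, -2], [2, -2, -4]].
Leading principal minors: Δ₁ = -8, Δ₂ = 16, Δ₃ = -48.
The minors alternate sign starting negative (−, +, −), so H is negative definite: a local maximum.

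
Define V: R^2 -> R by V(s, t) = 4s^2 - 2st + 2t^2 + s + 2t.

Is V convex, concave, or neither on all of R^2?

convex

V is quadratic, so its Hessian is the constant matrix H = [[8, -2], [-2, 4]].
det(H) = 28, tr(H) = 12.
det(H) > 0 and tr(H) > 0, so H is positive definite everywhere: convex.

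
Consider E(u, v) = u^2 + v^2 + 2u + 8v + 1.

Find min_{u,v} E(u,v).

E(u,v) separates as P(u) + Q(v) + 1, so its minimum is min P + min Q + 1.
P'(u) = 2u + 2 vanishes at u ∈ {-1}; Q'(v) = 2v + 8 vanishes at v ∈ {-4}.
Local minima of P (where P''>0): P(-1)=-1. Local minima of Q: Q(-4)=-16.
So the global minimum of E is P(-1) + Q(-4) + 1 = -1 − 16 + 1 = -16, attained at (-1, -4).

-16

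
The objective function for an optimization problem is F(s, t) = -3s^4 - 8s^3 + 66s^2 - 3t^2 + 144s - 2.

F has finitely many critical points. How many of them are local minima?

0

F separates as a function of s plus a function of t, so ∇F=0 decouples.
∂F/∂s = -12(s - 3)(s + 1)(s + 4) = 0 at s ∈ {-4, -1, 3}; ∂F/∂t = -6t = 0 at t ∈ {0}.
The Hessian is diagonal: diag(F_ss, F_tt). Second derivatives: F_ss(-4)=-252, F_ss(-1)=144, F_ss(3)=-336; F_tt(0)=-6.
Local minima occur where both diagonal entries positive: none. Count: 0.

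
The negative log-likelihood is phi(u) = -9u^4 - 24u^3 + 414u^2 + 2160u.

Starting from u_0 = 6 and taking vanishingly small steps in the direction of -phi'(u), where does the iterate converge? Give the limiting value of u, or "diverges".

diverges

phi'(u) = -36(u - 5)(u + 3)(u + 4), so phi'(6) = -3240.
Gradient descent moves in the -phi' direction, i.e. u is increasing.
There is no critical point above u=6, and phi' keeps the same sign, so the iterate runs off to +∞.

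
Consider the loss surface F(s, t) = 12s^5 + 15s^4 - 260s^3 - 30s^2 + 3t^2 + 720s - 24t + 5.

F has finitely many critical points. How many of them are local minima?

F separates as a function of s plus a function of t, so ∇F=0 decouples.
∂F/∂s = 60(s - 3)(s - 1)(s + 1)(s + 4) = 0 at s ∈ {-4, -1, 1, 3}; ∂F/∂t = 6(t - 4) = 0 at t ∈ {4}.
The Hessian is diagonal: diag(F_ss, F_tt). Second derivatives: F_ss(-4)=-6300, F_ss(-1)=1440, F_ss(1)=-1200, F_ss(3)=3360; F_tt(4)=6.
Local minima occur where both diagonal entries positive: (-1, 4), (3, 4). Count: 2.

2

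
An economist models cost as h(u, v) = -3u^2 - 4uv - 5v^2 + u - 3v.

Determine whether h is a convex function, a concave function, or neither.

concave

h is quadratic, so its Hessian is the constant matrix H = [[-6, -4], [-4, -10]].
det(H) = 44, tr(H) = -16.
det(H) > 0 and tr(H) < 0, so H is negative definite everywhere: concave.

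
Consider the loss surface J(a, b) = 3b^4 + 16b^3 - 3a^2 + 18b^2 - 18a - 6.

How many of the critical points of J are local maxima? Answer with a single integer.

J separates as a function of a plus a function of b, so ∇J=0 decouples.
∂J/∂a = -6(a + 3) = 0 at a ∈ {-3}; ∂J/∂b = 12b(b + 1)(b + 3) = 0 at b ∈ {-3, -1, 0}.
The Hessian is diagonal: diag(J_aa, J_bb). Second derivatives: J_aa(-3)=-6; J_bb(-3)=72, J_bb(-1)=-24, J_bb(0)=36.
Local maxima occur where both diagonal entries negative: (-3, -1). Count: 1.

1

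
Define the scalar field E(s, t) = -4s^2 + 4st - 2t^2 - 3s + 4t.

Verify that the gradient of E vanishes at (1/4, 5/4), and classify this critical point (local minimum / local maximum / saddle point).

local maximum

∇E = (-8s + 4t - 3, 4s - 4t + 4); substituting (1/4, 5/4) gives ∇E = (0, 0), so (1/4, 5/4) is indeed a critical point.
The Hessian of E is constant: H = [[-8, 4], [4, -4]].
det(H) = (-8)·(-4) − 4² = 16.
det(H) > 0 and tr(H) = -12 < 0, so H is negative definite and the point is a local maximum.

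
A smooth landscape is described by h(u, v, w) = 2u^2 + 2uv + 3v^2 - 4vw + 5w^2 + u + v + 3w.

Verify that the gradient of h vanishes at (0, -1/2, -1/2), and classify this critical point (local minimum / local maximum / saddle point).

∇h = (4u + 2v + 1, 2u + 6v - 4w + 1, -4v + 10w + 3); substituting (0, -1/2, -1/2) gives ∇h = (0, 0, 0), so (0, -1/2, -1/2) is indeed a critical point.
The Hessian is constant: H = [[4, 2, 0], [2, 6, -4], [0, -4, 10]].
Leading principal minors: Δ₁ = 4, Δ₂ = 20, Δ₃ = 136.
All leading minors are positive, so H is positive definite: a local minimum.

local minimum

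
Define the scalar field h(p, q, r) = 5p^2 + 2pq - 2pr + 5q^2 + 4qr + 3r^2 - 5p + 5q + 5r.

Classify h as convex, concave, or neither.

convex

h is quadratic, so its Hessian is the constant matrix H = [[10, 2, -2], [2, 10, 4], [-2, 4, 6]].
Leading principal minors: 10, 96, 344.
All positive ⇒ H ≻ 0 ⇒ convex.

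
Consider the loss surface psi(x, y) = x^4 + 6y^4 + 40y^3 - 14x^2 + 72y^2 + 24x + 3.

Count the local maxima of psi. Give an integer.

1

psi separates as a function of x plus a function of y, so ∇psi=0 decouples.
∂psi/∂x = 4(x - 2)(x - 1)(x + 3) = 0 at x ∈ {-3, 1, 2}; ∂psi/∂y = 24y(y + 2)(y + 3) = 0 at y ∈ {-3, -2, 0}.
The Hessian is diagonal: diag(psi_xx, psi_yy). Second derivatives: psi_xx(-3)=80, psi_xx(1)=-16, psi_xx(2)=20; psi_yy(-3)=72, psi_yy(-2)=-48, psi_yy(0)=144.
Local maxima occur where both diagonal entries negative: (1, -2). Count: 1.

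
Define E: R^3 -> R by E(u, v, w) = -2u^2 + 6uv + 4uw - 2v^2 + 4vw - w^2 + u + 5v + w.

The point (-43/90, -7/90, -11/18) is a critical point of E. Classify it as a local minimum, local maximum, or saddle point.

The Hessian is constant: H = [[-4, 6, 4], [6, -4, 4], [4, 4, -2]].
Leading principal minors: Δ₁ = -4, Δ₂ = -20, Δ₃ = 360.
The minors fit neither the all-positive nor the alternating-sign pattern, so H is indefinite: a saddle point.

saddle point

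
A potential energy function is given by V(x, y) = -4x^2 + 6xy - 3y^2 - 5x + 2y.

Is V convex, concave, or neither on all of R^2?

concave

V is quadratic, so its Hessian is the constant matrix H = [[-8, 6], [6, -6]].
det(H) = 12, tr(H) = -14.
det(H) > 0 and tr(H) < 0, so H is negative definite everywhere: concave.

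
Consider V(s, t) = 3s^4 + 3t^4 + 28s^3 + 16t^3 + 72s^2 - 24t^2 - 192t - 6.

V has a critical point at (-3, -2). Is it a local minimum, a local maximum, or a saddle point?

local maximum

The mixed partial ∂²V/∂s∂t is 0, so the Hessian at any point is diag(V_ss, V_tt) = diag(12(3s^2 + 14s + 12), 12(3t^2 + 8t - 4)).
At (-3, -2): H = diag(-36, -96).
Both eigenvalues are negative, so H is negative definite: a local maximum.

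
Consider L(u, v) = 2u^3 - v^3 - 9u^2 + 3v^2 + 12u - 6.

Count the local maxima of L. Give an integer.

L separates as a function of u plus a function of v, so ∇L=0 decouples.
∂L/∂u = 6(u - 2)(u - 1) = 0 at u ∈ {1, 2}; ∂L/∂v = -3v(v - 2) = 0 at v ∈ {0, 2}.
The Hessian is diagonal: diag(L_uu, L_vv). Second derivatives: L_uu(1)=-6, L_uu(2)=6; L_vv(0)=6, L_vv(2)=-6.
Local maxima occur where both diagonal entries negative: (1, 2). Count: 1.

1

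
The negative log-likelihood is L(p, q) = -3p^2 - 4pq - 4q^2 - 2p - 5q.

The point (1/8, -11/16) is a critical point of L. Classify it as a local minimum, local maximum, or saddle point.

local maximum

The Hessian of L is constant: H = [[-6, -4], [-4, -8]].
det(H) = (-6)·(-8) − (-4)² = 32.
det(H) > 0 and tr(H) = -14 < 0, so H is negative definite and the point is a local maximum.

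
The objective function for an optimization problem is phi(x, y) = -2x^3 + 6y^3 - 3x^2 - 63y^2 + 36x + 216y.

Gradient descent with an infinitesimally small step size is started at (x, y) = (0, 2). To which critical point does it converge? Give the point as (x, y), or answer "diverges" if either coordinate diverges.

phi is separable, so gradient descent decouples: x follows -∂phi/∂x, y follows -∂phi/∂y.
∂phi/∂x = -6(x - 2)(x + 3); at x=0 this is 36, so x decreases.
∂phi/∂y = 18(y - 4)(y - 3); at y=2 this is 36, so y decreases.
The y-coordinate has no critical point in that direction and runs off to infinity.

diverges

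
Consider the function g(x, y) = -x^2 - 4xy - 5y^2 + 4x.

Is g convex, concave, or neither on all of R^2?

g is quadratic, so its Hessian is the constant matrix H = [[-2, -4], [-4, -10]].
det(H) = 4, tr(H) = -12.
det(H) > 0 and tr(H) < 0, so H is negative definite everywhere: concave.

concave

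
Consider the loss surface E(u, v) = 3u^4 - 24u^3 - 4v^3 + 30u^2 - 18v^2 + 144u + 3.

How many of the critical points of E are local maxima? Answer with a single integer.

1

E separates as a function of u plus a function of v, so ∇E=0 decouples.
∂E/∂u = 12(u - 4)(u - 3)(u + 1) = 0 at u ∈ {-1, 3, 4}; ∂E/∂v = -12v(v + 3) = 0 at v ∈ {-3, 0}.
The Hessian is diagonal: diag(E_uu, E_vv). Second derivatives: E_uu(-1)=240, E_uu(3)=-48, E_uu(4)=60; E_vv(-3)=36, E_vv(0)=-36.
Local maxima occur where both diagonal entries negative: (3, 0). Count: 1.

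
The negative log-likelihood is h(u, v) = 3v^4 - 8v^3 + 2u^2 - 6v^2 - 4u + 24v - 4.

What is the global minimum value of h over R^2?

h(u,v) separates as P(u) + Q(v) − 4, so its minimum is min P + min Q − 4.
P'(u) = 4u - 4 vanishes at u ∈ {1}; Q'(v) = 12(v - 2)(v - 1)(v + 1) vanishes at v ∈ {-1, 1, 2}.
Local minima of P (where P''>0): P(1)=-2. Local minima of Q: Q(-1)=-19, Q(2)=8.
So the global minimum of h is P(1) + Q(-1) − 4 = -2 − 19 − 4 = -25, attained at (1, -1).

-25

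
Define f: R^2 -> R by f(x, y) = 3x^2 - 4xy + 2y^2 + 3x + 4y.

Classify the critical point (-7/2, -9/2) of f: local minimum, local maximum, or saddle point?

local minimum

The Hessian of f is constant: H = [[6, -4], [-4, 4]].
det(H) = 6·4 − (-4)² = 8.
det(H) > 0 and tr(H) = 10 > 0, so H is positive definite and the point is a local minimum.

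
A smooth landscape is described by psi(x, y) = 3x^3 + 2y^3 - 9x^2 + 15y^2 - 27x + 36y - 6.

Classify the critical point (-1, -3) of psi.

local maximum

The mixed partial ∂²psi/∂x∂y is 0, so the Hessian at any point is diag(psi_xx, psi_yy) = diag(18(x - 1), 6(2y + 5)).
At (-1, -3): H = diag(-36, -6).
Both eigenvalues are negative, so H is negative definite: a local maximum.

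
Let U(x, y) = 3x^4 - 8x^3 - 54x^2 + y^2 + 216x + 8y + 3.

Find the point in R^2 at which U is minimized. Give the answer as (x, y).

U(x,y) separates as P(x) + Q(y) + 3, so its minimum is min P + min Q + 3.
P'(x) = 12(x - 3)(x - 2)(x + 3) vanishes at x ∈ {-3, 2, 3}; Q'(y) = 2y + 8 vanishes at y ∈ {-4}.
Local minima of P (where P''>0): P(-3)=-675, P(3)=189. Local minima of Q: Q(-4)=-16.
So the global minimum of U is P(-3) + Q(-4) + 3 = -675 − 16 + 3 = -688, attained at (-3, -4).

(-3, -4)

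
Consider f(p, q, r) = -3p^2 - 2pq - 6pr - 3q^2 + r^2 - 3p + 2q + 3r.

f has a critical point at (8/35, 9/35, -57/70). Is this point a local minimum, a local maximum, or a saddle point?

The Hessian is constant: H = [[-6, -2, -6], [-2, -6, 0], [-6, 0, 2]].
Leading principal minors: Δ₁ = -6, Δ₂ = 32, Δ₃ = 280.
The minors fit neither the all-positive nor the alternating-sign pattern, so H is indefinite: a saddle point.

saddle point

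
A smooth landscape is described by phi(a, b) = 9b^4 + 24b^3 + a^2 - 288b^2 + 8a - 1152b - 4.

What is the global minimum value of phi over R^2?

-5396

phi(a,b) separates as P(a) + Q(b) − 4, so its minimum is min P + min Q − 4.
P'(a) = 2a + 8 vanishes at a ∈ {-4}; Q'(b) = 36(b - 4)(b + 2)(b + 4) vanishes at b ∈ {-4, -2, 4}.
Local minima of P (where P''>0): P(-4)=-16. Local minima of Q: Q(-4)=768, Q(4)=-5376.
So the global minimum of phi is P(-4) + Q(4) − 4 = -16 − 5376 − 4 = -5396, attained at (-4, 4).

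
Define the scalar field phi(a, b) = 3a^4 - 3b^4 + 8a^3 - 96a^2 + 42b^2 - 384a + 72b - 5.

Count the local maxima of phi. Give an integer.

phi separates as a function of a plus a function of b, so ∇phi=0 decouples.
∂phi/∂a = 12(a - 4)(a + 2)(a + 4) = 0 at a ∈ {-4, -2, 4}; ∂phi/∂b = -12(b - 3)(b + 1)(b + 2) = 0 at b ∈ {-2, -1, 3}.
The Hessian is diagonal: diag(phi_aa, phi_bb). Second derivatives: phi_aa(-4)=192, phi_aa(-2)=-144, phi_aa(4)=576; phi_bb(-2)=-60, phi_bb(-1)=48, phi_bb(3)=-240.
Local maxima occur where both diagonal entries negative: (-2, -2), (-2, 3). Count: 2.

2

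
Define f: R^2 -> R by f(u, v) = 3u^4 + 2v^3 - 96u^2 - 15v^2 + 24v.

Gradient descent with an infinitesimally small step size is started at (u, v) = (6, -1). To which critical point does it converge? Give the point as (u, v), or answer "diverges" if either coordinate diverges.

f is separable, so gradient descent decouples: u follows -∂f/∂u, v follows -∂f/∂v.
∂f/∂u = 12u(u - 4)(u + 4); at u=6 this is 1440, so u decreases.
∂f/∂v = 6(v - 4)(v - 1); at v=-1 this is 60, so v decreases.
The v-coordinate has no critical point in that direction and runs off to infinity.

diverges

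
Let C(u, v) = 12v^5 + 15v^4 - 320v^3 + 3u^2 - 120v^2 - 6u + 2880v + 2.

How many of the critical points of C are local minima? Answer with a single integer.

C separates as a function of u plus a function of v, so ∇C=0 decouples.
∂C/∂u = 6(u - 1) = 0 at u ∈ {1}; ∂C/∂v = 60(v - 3)(v - 2)(v + 2)(v + 4) = 0 at v ∈ {-4, -2, 2, 3}.
The Hessian is diagonal: diag(C_uu, C_vv). Second derivatives: C_uu(1)=6; C_vv(-4)=-5040, C_vv(-2)=2400, C_vv(2)=-1440, C_vv(3)=2100.
Local minima occur where both diagonal entries positive: (1, -2), (1, 3). Count: 2.

2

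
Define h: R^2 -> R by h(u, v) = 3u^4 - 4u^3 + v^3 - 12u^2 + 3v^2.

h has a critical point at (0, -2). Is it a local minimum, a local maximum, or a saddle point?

The mixed partial ∂²h/∂u∂v is 0, so the Hessian at any point is diag(h_uu, h_vv) = diag(12(3u^2 - 2u - 2), 6(v + 1)).
At (0, -2): H = diag(-24, -6).
Both eigenvalues are negative, so H is negative definite: a local maximum.

local maximum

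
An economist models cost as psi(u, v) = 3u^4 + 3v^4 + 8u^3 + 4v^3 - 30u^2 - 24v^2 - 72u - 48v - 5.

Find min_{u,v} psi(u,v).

-269

psi(u,v) separates as P(u) + Q(v) − 5, so its minimum is min P + min Q − 5.
P'(u) = 12(u - 2)(u + 1)(u + 3) vanishes at u ∈ {-3, -1, 2}; Q'(v) = 12(v - 2)(v + 1)(v + 2) vanishes at v ∈ {-2, -1, 2}.
Local minima of P (where P''>0): P(-3)=-27, P(2)=-152. Local minima of Q: Q(-2)=16, Q(2)=-112.
So the global minimum of psi is P(2) + Q(2) − 5 = -152 − 112 − 5 = -269, attained at (2, 2).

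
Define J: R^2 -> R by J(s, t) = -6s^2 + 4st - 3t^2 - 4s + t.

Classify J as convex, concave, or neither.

J is quadratic, so its Hessian is the constant matrix H = [[-12, 4], [4, -6]].
det(H) = 56, tr(H) = -18.
det(H) > 0 and tr(H) < 0, so H is negative definite everywhere: concave.

concave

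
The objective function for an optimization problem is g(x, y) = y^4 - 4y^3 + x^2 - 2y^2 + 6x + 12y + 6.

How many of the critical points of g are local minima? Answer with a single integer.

2

g separates as a function of x plus a function of y, so ∇g=0 decouples.
∂g/∂x = 2(x + 3) = 0 at x ∈ {-3}; ∂g/∂y = 4(y - 3)(y - 1)(y + 1) = 0 at y ∈ {-1, 1, 3}.
The Hessian is diagonal: diag(g_xx, g_yy). Second derivatives: g_xx(-3)=2; g_yy(-1)=32, g_yy(1)=-16, g_yy(3)=32.
Local minima occur where both diagonal entries positive: (-3, -1), (-3, 3). Count: 2.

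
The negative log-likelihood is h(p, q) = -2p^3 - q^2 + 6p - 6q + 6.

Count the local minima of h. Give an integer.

h separates as a function of p plus a function of q, so ∇h=0 decouples.
∂h/∂p = -6(p - 1)(p + 1) = 0 at p ∈ {-1, 1}; ∂h/∂q = -2(q + 3) = 0 at q ∈ {-3}.
The Hessian is diagonal: diag(h_pp, h_qq). Second derivatives: h_pp(-1)=12, h_pp(1)=-12; h_qq(-3)=-2.
Local minima occur where both diagonal entries positive: none. Count: 0.

0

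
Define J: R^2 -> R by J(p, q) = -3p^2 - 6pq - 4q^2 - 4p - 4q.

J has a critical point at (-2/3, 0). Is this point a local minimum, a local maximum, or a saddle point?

The Hessian of J is constant: H = [[-6, -6], [-6, -8]].
det(H) = (-6)·(-8) − (-6)² = 12.
det(H) > 0 and tr(H) = -14 < 0, so H is negative definite and the point is a local maximum.

local maximum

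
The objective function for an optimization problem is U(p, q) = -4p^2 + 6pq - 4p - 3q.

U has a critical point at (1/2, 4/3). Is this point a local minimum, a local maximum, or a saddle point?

The Hessian of U is constant: H = [[-8, 6], [6, 0]].
det(H) = (-8)·0 − 6² = -36.
Since det(H) < 0, H is indefinite and the critical point is a saddle point.

saddle point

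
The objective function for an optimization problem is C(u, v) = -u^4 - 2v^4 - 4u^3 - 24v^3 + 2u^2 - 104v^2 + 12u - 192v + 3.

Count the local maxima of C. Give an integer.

C separates as a function of u plus a function of v, so ∇C=0 decouples.
∂C/∂u = -4(u - 1)(u + 1)(u + 3) = 0 at u ∈ {-3, -1, 1}; ∂C/∂v = -8(v + 2)(v + 3)(v + 4) = 0 at v ∈ {-4, -3, -2}.
The Hessian is diagonal: diag(C_uu, C_vv). Second derivatives: C_uu(-3)=-32, C_uu(-1)=16, C_uu(1)=-32; C_vv(-4)=-16, C_vv(-3)=8, C_vv(-2)=-16.
Local maxima occur where both diagonal entries negative: (-3, -4), (-3, -2), (1, -4), (1, -2). Count: 4.

4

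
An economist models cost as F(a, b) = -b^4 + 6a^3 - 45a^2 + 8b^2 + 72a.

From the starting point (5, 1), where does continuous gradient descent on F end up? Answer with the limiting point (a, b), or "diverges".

F is separable, so gradient descent decouples: a follows -∂F/∂a, b follows -∂F/∂b.
∂F/∂a = 18(a - 4)(a - 1); at a=5 this is 72, so a decreases.
∂F/∂b = -4b(b - 2)(b + 2); at b=1 this is 12, so b decreases.
a converges to its nearest critical value 4 (a local min of the a-part); b converges to 0. The iterate converges to (4, 0).

(4, 0)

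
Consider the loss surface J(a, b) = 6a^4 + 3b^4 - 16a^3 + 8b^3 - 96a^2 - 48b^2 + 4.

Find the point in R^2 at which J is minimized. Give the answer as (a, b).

(4, -4)

J(a,b) separates as P(a) + Q(b) + 4, so its minimum is min P + min Q + 4.
P'(a) = 24a(a - 4)(a + 2) vanishes at a ∈ {-2, 0, 4}; Q'(b) = 12b(b - 2)(b + 4) vanishes at b ∈ {-4, 0, 2}.
Local minima of P (where P''>0): P(-2)=-160, P(4)=-1024. Local minima of Q: Q(-4)=-512, Q(2)=-80.
So the global minimum of J is P(4) + Q(-4) + 4 = -1024 − 512 + 4 = -1532, attained at (4, -4).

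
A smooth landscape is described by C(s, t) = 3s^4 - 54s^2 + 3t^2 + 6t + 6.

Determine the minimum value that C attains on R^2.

C(s,t) separates as P(s) + Q(t) + 6, so its minimum is min P + min Q + 6.
P'(s) = 12s(s - 3)(s + 3) vanishes at s ∈ {-3, 0, 3}; Q'(t) = 6(t + 1) vanishes at t ∈ {-1}.
Local minima of P (where P''>0): P(-3)=-243, P(3)=-243. Local minima of Q: Q(-1)=-3.
So the global minimum of C is P(-3) + Q(-1) + 6 = -243 − 3 + 6 = -240, attained at (-3, -1).

-240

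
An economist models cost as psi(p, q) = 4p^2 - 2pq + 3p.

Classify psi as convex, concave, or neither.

neither

psi is quadratic, so its Hessian is the constant matrix H = [[8, -2], [-2, 0]].
det(H) = -4, tr(H) = 8.
det(H) < 0, so H is indefinite: neither convex nor concave.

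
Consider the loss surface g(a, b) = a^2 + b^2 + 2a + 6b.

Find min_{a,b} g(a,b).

g(a,b) separates as P(a) + Q(b), so its minimum is min P + min Q.
P'(a) = 2a + 2 vanishes at a ∈ {-1}; Q'(b) = 2b + 6 vanishes at b ∈ {-3}.
Local minima of P (where P''>0): P(-1)=-1. Local minima of Q: Q(-3)=-9.
So the global minimum of g is P(-1) + Q(-3) = -1 − 9 = -10, attained at (-1, -3).

-10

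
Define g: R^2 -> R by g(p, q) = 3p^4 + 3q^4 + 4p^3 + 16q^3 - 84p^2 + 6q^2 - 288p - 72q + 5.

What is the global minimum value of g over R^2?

-1514

g(p,q) separates as A(p) + B(q) + 5, so its minimum is min A + min B + 5.
A'(p) = 12(p - 4)(p + 2)(p + 3) vanishes at p ∈ {-3, -2, 4}; B'(q) = 12(q - 1)(q + 2)(q + 3) vanishes at q ∈ {-3, -2, 1}.
Local minima of A (where A''>0): A(-3)=243, A(4)=-1472. Local minima of B: B(-3)=81, B(1)=-47.
So the global minimum of g is A(4) + B(1) + 5 = -1472 − 47 + 5 = -1514, attained at (4, 1).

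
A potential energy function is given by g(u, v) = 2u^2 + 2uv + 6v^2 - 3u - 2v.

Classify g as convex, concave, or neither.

convex

g is quadratic, so its Hessian is the constant matrix H = [[4, 2], [2, 12]].
det(H) = 44, tr(H) = 16.
det(H) > 0 and tr(H) > 0, so H is positive definite everywhere: convex.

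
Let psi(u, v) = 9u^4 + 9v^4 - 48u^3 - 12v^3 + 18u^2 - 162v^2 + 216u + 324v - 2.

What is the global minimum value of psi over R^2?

-1520

psi(u,v) separates as P(u) + Q(v) − 2, so its minimum is min P + min Q − 2.
P'(u) = 36(u - 3)(u - 2)(u + 1) vanishes at u ∈ {-1, 2, 3}; Q'(v) = 36(v - 3)(v - 1)(v + 3) vanishes at v ∈ {-3, 1, 3}.
Local minima of P (where P''>0): P(-1)=-141, P(3)=243. Local minima of Q: Q(-3)=-1377, Q(3)=-81.
So the global minimum of psi is P(-1) + Q(-3) − 2 = -141 − 1377 − 2 = -1520, attained at (-1, -3).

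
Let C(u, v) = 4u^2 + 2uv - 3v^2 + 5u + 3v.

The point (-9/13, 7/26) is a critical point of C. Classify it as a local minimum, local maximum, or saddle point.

saddle point

The Hessian of C is constant: H = [[8, 2], [2, -6]].
det(H) = 8·(-6) − 2² = -52.
Since det(H) < 0, H is indefinite and the critical point is a saddle point.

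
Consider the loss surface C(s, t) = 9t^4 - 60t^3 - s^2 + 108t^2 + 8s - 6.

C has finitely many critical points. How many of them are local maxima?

1

C separates as a function of s plus a function of t, so ∇C=0 decouples.
∂C/∂s = -2(s - 4) = 0 at s ∈ {4}; ∂C/∂t = 36t(t - 3)(t - 2) = 0 at t ∈ {0, 2, 3}.
The Hessian is diagonal: diag(C_ss, C_tt). Second derivatives: C_ss(4)=-2; C_tt(0)=216, C_tt(2)=-72, C_tt(3)=108.
Local maxima occur where both diagonal entries negative: (4, 2). Count: 1.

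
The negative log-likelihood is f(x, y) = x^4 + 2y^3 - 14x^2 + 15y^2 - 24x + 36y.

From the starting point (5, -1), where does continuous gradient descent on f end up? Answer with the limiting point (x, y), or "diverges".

(3, -2)

f is separable, so gradient descent decouples: x follows -∂f/∂x, y follows -∂f/∂y.
∂f/∂x = 4(x - 3)(x + 1)(x + 2); at x=5 this is 336, so x decreases.
∂f/∂y = 6(y + 2)(y + 3); at y=-1 this is 12, so y decreases.
x converges to its nearest critical value 3 (a local min of the x-part); y converges to -2. The iterate converges to (3, -2).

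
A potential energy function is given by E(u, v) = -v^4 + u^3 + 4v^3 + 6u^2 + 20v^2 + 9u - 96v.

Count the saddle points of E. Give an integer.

E separates as a function of u plus a function of v, so ∇E=0 decouples.
∂E/∂u = 3(u + 1)(u + 3) = 0 at u ∈ {-3, -1}; ∂E/∂v = -4(v - 4)(v - 2)(v + 3) = 0 at v ∈ {-3, 2, 4}.
The Hessian is diagonal: diag(E_uu, E_vv). Second derivatives: E_uu(-3)=-6, E_uu(-1)=6; E_vv(-3)=-140, E_vv(2)=40, E_vv(4)=-56.
Saddle points occur where the two diagonal entries have opposite signs: (-3, 2), (-1, -3), (-1, 4). Count: 3.

3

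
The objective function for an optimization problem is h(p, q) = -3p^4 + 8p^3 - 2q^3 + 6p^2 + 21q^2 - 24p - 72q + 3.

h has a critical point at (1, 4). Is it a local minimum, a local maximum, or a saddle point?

saddle point

The mixed partial ∂²h/∂p∂q is 0, so the Hessian at any point is diag(h_pp, h_qq) = diag(12(-3p^2 + 4p + 1), 6(-2q + 7)).
At (1, 4): H = diag(24, -6).
The eigenvalues have opposite signs, so H is indefinite: a saddle point.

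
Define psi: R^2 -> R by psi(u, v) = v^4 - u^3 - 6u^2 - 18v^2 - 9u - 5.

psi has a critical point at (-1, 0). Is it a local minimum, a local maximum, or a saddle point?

The mixed partial ∂²psi/∂u∂v is 0, so the Hessian at any point is diag(psi_uu, psi_vv) = diag(-6(u + 2), 12(v^2 - 3)).
At (-1, 0): H = diag(-6, -36).
Both eigenvalues are negative, so H is negative definite: a local maximum.

local maximum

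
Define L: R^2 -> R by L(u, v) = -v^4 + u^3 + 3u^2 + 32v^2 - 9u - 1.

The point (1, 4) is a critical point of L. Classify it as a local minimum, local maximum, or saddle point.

saddle point

The mixed partial ∂²L/∂u∂v is 0, so the Hessian at any point is diag(L_uu, L_vv) = diag(6(u + 1), 4(-3v^2 + 16)).
At (1, 4): H = diag(12, -128).
The eigenvalues have opposite signs, so H is indefinite: a saddle point.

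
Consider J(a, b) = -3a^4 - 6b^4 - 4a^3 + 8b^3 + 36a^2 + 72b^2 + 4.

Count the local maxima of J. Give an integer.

4

J separates as a function of a plus a function of b, so ∇J=0 decouples.
∂J/∂a = -12a(a - 2)(a + 3) = 0 at a ∈ {-3, 0, 2}; ∂J/∂b = -24b(b - 3)(b + 2) = 0 at b ∈ {-2, 0, 3}.
The Hessian is diagonal: diag(J_aa, J_bb). Second derivatives: J_aa(-3)=-180, J_aa(0)=72, J_aa(2)=-120; J_bb(-2)=-240, J_bb(0)=144, J_bb(3)=-360.
Local maxima occur where both diagonal entries negative: (-3, -2), (-3, 3), (2, -2), (2, 3). Count: 4.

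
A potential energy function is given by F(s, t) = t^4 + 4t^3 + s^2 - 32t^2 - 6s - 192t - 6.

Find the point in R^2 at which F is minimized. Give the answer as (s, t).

(3, 4)

F(s,t) separates as P(s) + Q(t) − 6, so its minimum is min P + min Q − 6.
P'(s) = 2s - 6 vanishes at s ∈ {3}; Q'(t) = 4(t - 4)(t + 3)(t + 4) vanishes at t ∈ {-4, -3, 4}.
Local minima of P (where P''>0): P(3)=-9. Local minima of Q: Q(-4)=256, Q(4)=-768.
So the global minimum of F is P(3) + Q(4) − 6 = -9 − 768 − 6 = -783, attained at (3, 4).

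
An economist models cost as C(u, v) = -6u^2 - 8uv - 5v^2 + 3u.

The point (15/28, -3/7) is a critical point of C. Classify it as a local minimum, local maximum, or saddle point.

The Hessian of C is constant: H = [[-12, -8], [-8, -10]].
det(H) = (-12)·(-10) − (-8)² = 56.
det(H) > 0 and tr(H) = -22 < 0, so H is negative definite and the point is a local maximum.

local maximum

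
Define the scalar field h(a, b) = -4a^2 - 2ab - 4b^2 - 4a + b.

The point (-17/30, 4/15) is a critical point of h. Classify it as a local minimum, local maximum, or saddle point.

local maximum

The Hessian of h is constant: H = [[-8, -2], [-2, -8]].
det(H) = (-8)·(-8) − (-2)² = 60.
det(H) > 0 and tr(H) = -16 < 0, so H is negative definite and the point is a local maximum.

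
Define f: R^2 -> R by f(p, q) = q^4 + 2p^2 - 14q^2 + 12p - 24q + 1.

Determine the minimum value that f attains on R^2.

-134

f(p,q) separates as A(p) + B(q) + 1, so its minimum is min A + min B + 1.
A'(p) = 4p + 12 vanishes at p ∈ {-3}; B'(q) = 4(q - 3)(q + 1)(q + 2) vanishes at q ∈ {-2, -1, 3}.
Local minima of A (where A''>0): A(-3)=-18. Local minima of B: B(-2)=8, B(3)=-117.
So the global minimum of f is A(-3) + B(3) + 1 = -18 − 117 + 1 = -134, attained at (-3, 3).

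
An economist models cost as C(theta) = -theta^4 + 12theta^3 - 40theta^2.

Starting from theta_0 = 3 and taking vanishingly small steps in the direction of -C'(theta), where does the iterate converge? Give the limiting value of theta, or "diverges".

C'(theta) = -4theta(theta - 5)(theta - 4), so C'(3) = -24.
Gradient descent moves in the -C' direction, i.e. theta is increasing.
The nearest critical point in that direction is theta = 4, where C'' = 16 > 0 (a local minimum). The iterate converges there.

4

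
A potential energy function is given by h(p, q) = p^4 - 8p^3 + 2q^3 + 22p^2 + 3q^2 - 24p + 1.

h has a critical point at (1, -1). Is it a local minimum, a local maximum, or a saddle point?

saddle point

The mixed partial ∂²h/∂p∂q is 0, so the Hessian at any point is diag(h_pp, h_qq) = diag(4(3p^2 - 12p + 11), 6(2q + 1)).
At (1, -1): H = diag(8, -6).
The eigenvalues have opposite signs, so H is indefinite: a saddle point.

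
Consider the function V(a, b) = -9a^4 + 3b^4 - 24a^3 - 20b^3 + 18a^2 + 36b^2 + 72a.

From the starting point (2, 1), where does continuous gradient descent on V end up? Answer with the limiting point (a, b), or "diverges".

diverges

V is separable, so gradient descent decouples: a follows -∂V/∂a, b follows -∂V/∂b.
∂V/∂a = -36(a - 1)(a + 1)(a + 2); at a=2 this is -432, so a increases.
∂V/∂b = 12b(b - 3)(b - 2); at b=1 this is 24, so b decreases.
The a-coordinate has no critical point in that direction and runs off to infinity.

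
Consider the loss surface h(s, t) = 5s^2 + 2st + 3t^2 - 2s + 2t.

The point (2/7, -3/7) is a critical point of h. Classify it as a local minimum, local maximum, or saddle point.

The Hessian of h is constant: H = [[10, 2], [2, 6]].
det(H) = 10·6 − 2² = 56.
det(H) > 0 and tr(H) = 16 > 0, so H is positive definite and the point is a local minimum.

local minimum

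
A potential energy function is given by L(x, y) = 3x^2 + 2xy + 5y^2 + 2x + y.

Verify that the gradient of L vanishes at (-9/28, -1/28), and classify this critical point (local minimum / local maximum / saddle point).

local minimum

∇L = (6x + 2y + 2, 2x + 10y + 1); substituting (-9/28, -1/28) gives ∇L = (0, 0), so (-9/28, -1/28) is indeed a critical point.
The Hessian of L is constant: H = [[6, 2], [2, 10]].
det(H) = 6·10 − 2² = 56.
det(H) > 0 and tr(H) = 16 > 0, so H is positive definite and the point is a local minimum.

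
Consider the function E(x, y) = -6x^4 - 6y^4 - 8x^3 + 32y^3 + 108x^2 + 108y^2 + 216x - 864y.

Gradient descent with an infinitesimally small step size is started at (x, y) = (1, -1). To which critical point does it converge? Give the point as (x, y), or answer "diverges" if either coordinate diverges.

E is separable, so gradient descent decouples: x follows -∂E/∂x, y follows -∂E/∂y.
∂E/∂x = -24(x - 3)(x + 1)(x + 3); at x=1 this is 384, so x decreases.
∂E/∂y = -24(y - 4)(y - 3)(y + 3); at y=-1 this is -960, so y increases.
x converges to its nearest critical value -1 (a local min of the x-part); y converges to 3. The iterate converges to (-1, 3).

(-1, 3)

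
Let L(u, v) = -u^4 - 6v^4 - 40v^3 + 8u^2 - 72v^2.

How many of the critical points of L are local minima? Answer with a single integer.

1

L separates as a function of u plus a function of v, so ∇L=0 decouples.
∂L/∂u = -4u(u - 2)(u + 2) = 0 at u ∈ {-2, 0, 2}; ∂L/∂v = -24v(v + 2)(v + 3) = 0 at v ∈ {-3, -2, 0}.
The Hessian is diagonal: diag(L_uu, L_vv). Second derivatives: L_uu(-2)=-32, L_uu(0)=16, L_uu(2)=-32; L_vv(-3)=-72, L_vv(-2)=48, L_vv(0)=-144.
Local minima occur where both diagonal entries positive: (0, -2). Count: 1.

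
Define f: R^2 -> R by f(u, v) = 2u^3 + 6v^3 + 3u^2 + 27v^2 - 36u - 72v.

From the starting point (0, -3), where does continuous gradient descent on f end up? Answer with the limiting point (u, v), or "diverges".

(2, 1)

f is separable, so gradient descent decouples: u follows -∂f/∂u, v follows -∂f/∂v.
∂f/∂u = 6(u - 2)(u + 3); at u=0 this is -36, so u increases.
∂f/∂v = 18(v - 1)(v + 4); at v=-3 this is -72, so v increases.
u converges to its nearest critical value 2 (a local min of the u-part); v converges to 1. The iterate converges to (2, 1).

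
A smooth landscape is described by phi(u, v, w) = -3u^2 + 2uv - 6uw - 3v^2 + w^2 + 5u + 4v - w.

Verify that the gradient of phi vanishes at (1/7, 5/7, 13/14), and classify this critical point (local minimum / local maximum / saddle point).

∇phi = (-6u + 2v - 6w + 5, 2u - 6v + 4, -6u + 2w - 1); substituting (1/7, 5/7, 13/14) gives ∇phi = (0, 0, 0), so (1/7, 5/7, 13/14) is indeed a critical point.
The Hessian is constant: H = [[-6, 2, -6], [2, -6, 0], [-6, 0, 2]].
Leading principal minors: Δ₁ = -6, Δ₂ = 32, Δ₃ = 280.
The minors fit neither the all-positive nor the alternating-sign pattern, so H is indefinite: a saddle point.

saddle point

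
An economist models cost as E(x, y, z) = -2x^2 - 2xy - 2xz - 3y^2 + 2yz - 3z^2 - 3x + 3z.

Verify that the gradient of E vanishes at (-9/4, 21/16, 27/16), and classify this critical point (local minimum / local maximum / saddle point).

local maximum

∇E = (-4x - 2y - 2z - 3, -2x - 6y + 2z, -2x + 2y - 6z + 3); substituting (-9/4, 21/16, 27/16) gives ∇E = (0, 0, 0), so (-9/4, 21/16, 27/16) is indeed a critical point.
The Hessian is constant: H = [[-4, -2, -2], [-2, -6, 2], [-2, 2, -6]].
Leading principal minors: Δ₁ = -4, Δ₂ = 20, Δ₃ = -64.
The minors alternate sign starting negative (−, +, −), so H is negative definite: a local maximum.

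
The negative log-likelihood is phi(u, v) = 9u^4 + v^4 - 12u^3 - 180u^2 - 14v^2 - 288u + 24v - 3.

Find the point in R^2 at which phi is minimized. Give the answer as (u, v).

phi(u,v) separates as P(u) + Q(v) − 3, so its minimum is min P + min Q − 3.
P'(u) = 36(u - 4)(u + 1)(u + 2) vanishes at u ∈ {-2, -1, 4}; Q'(v) = 4(v - 2)(v - 1)(v + 3) vanishes at v ∈ {-3, 1, 2}.
Local minima of P (where P''>0): P(-2)=96, P(4)=-2496. Local minima of Q: Q(-3)=-117, Q(2)=8.
So the global minimum of phi is P(4) + Q(-3) − 3 = -2496 − 117 − 3 = -2616, attained at (4, -3).

(4, -3)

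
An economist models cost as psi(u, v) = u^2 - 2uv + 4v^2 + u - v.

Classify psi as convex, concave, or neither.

psi is quadratic, so its Hessian is the constant matrix H = [[2, -2], [-2, 8]].
det(H) = 12, tr(H) = 10.
det(H) > 0 and tr(H) > 0, so H is positive definite everywhere: convex.

convex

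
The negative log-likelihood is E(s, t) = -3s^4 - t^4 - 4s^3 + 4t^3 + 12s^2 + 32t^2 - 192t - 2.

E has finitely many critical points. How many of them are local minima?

E separates as a function of s plus a function of t, so ∇E=0 decouples.
∂E/∂s = -12s(s - 1)(s + 2) = 0 at s ∈ {-2, 0, 1}; ∂E/∂t = -4(t - 4)(t - 3)(t + 4) = 0 at t ∈ {-4, 3, 4}.
The Hessian is diagonal: diag(E_ss, E_tt). Second derivatives: E_ss(-2)=-72, E_ss(0)=24, E_ss(1)=-36; E_tt(-4)=-224, E_tt(3)=28, E_tt(4)=-32.
Local minima occur where both diagonal entries positive: (0, 3). Count: 1.

1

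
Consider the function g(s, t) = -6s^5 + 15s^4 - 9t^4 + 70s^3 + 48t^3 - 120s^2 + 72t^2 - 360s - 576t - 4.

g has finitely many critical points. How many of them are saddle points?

g separates as a function of s plus a function of t, so ∇g=0 decouples.
∂g/∂s = -30(s - 3)(s - 2)(s + 1)(s + 2) = 0 at s ∈ {-2, -1, 2, 3}; ∂g/∂t = -36(t - 4)(t - 2)(t + 2) = 0 at t ∈ {-2, 2, 4}.
The Hessian is diagonal: diag(g_ss, g_tt). Second derivatives: g_ss(-2)=600, g_ss(-1)=-360, g_ss(2)=360, g_ss(3)=-600; g_tt(-2)=-864, g_tt(2)=288, g_tt(4)=-432.
Saddle points occur where the two diagonal entries have opposite signs: (-2, -2), (-2, 4), (-1, 2), (2, -2), (2, 4), (3, 2). Count: 6.

6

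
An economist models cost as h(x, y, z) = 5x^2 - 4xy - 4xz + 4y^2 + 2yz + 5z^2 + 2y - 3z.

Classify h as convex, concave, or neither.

convex

h is quadratic, so its Hessian is the constant matrix H = [[10, -4, -4], [-4, 8, 2], [-4, 2, 10]].
Leading principal minors: 10, 64, 536.
All positive ⇒ H ≻ 0 ⇒ convex.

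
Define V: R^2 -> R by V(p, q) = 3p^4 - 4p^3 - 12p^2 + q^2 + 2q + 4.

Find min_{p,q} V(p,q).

-29

V(p,q) separates as A(p) + B(q) + 4, so its minimum is min A + min B + 4.
A'(p) = 12p(p - 2)(p + 1) vanishes at p ∈ {-1, 0, 2}; B'(q) = 2q + 2 vanishes at q ∈ {-1}.
Local minima of A (where A''>0): A(-1)=-5, A(2)=-32. Local minima of B: B(-1)=-1.
So the global minimum of V is A(2) + B(-1) + 4 = -32 − 1 + 4 = -29, attained at (2, -1).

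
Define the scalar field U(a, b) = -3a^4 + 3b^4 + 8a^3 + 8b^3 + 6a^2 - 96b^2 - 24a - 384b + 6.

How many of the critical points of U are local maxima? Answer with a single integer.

U separates as a function of a plus a function of b, so ∇U=0 decouples.
∂U/∂a = -12(a - 2)(a - 1)(a + 1) = 0 at a ∈ {-1, 1, 2}; ∂U/∂b = 12(b - 4)(b + 2)(b + 4) = 0 at b ∈ {-4, -2, 4}.
The Hessian is diagonal: diag(U_aa, U_bb). Second derivatives: U_aa(-1)=-72, U_aa(1)=24, U_aa(2)=-36; U_bb(-4)=192, U_bb(-2)=-144, U_bb(4)=576.
Local maxima occur where both diagonal entries negative: (-1, -2), (2, -2). Count: 2.

2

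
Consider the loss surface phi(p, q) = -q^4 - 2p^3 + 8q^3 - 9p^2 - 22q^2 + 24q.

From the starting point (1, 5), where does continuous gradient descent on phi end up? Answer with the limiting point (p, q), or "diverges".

phi is separable, so gradient descent decouples: p follows -∂phi/∂p, q follows -∂phi/∂q.
∂phi/∂p = -6p(p + 3); at p=1 this is -24, so p increases.
∂phi/∂q = -4(q - 3)(q - 2)(q - 1); at q=5 this is -96, so q increases.
The p-coordinate has no critical point in that direction and runs off to infinity.

diverges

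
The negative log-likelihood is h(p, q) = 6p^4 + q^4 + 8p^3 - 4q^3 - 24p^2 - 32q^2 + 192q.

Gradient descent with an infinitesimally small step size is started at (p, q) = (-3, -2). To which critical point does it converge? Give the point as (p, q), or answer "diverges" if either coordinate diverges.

(-2, -4)

h is separable, so gradient descent decouples: p follows -∂h/∂p, q follows -∂h/∂q.
∂h/∂p = 24p(p - 1)(p + 2); at p=-3 this is -288, so p increases.
∂h/∂q = 4(q - 4)(q - 3)(q + 4); at q=-2 this is 240, so q decreases.
p converges to its nearest critical value -2 (a local min of the p-part); q converges to -4. The iterate converges to (-2, -4).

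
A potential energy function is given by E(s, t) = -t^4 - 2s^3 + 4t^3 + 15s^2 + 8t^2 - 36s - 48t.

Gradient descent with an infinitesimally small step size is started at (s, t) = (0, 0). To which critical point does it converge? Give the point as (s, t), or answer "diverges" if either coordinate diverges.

(2, 2)

E is separable, so gradient descent decouples: s follows -∂E/∂s, t follows -∂E/∂t.
∂E/∂s = -6(s - 3)(s - 2); at s=0 this is -36, so s increases.
∂E/∂t = -4(t - 3)(t - 2)(t + 2); at t=0 this is -48, so t increases.
s converges to its nearest critical value 2 (a local min of the s-part); t converges to 2. The iterate converges to (2, 2).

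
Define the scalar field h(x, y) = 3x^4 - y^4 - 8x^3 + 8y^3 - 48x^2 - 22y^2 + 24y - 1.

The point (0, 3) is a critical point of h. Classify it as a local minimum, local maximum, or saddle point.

local maximum

The mixed partial ∂²h/∂x∂y is 0, so the Hessian at any point is diag(h_xx, h_yy) = diag(12(3x^2 - 4x - 8), 4(-3y^2 + 12y - 11)).
At (0, 3): H = diag(-96, -8).
Both eigenvalues are negative, so H is negative definite: a local maximum.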